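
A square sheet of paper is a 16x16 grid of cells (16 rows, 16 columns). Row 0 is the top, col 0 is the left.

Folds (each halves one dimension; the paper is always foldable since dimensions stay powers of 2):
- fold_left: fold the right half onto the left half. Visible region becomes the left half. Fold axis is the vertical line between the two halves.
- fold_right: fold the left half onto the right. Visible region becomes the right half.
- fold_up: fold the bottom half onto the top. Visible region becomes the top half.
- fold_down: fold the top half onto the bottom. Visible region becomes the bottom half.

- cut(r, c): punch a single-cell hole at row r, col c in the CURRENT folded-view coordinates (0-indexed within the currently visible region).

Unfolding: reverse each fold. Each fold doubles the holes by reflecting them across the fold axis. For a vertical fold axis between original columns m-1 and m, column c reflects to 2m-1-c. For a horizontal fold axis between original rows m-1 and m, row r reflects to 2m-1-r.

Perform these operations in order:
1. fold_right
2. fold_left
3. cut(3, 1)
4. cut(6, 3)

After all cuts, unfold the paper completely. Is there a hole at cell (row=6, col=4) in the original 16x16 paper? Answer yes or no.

Op 1 fold_right: fold axis v@8; visible region now rows[0,16) x cols[8,16) = 16x8
Op 2 fold_left: fold axis v@12; visible region now rows[0,16) x cols[8,12) = 16x4
Op 3 cut(3, 1): punch at orig (3,9); cuts so far [(3, 9)]; region rows[0,16) x cols[8,12) = 16x4
Op 4 cut(6, 3): punch at orig (6,11); cuts so far [(3, 9), (6, 11)]; region rows[0,16) x cols[8,12) = 16x4
Unfold 1 (reflect across v@12): 4 holes -> [(3, 9), (3, 14), (6, 11), (6, 12)]
Unfold 2 (reflect across v@8): 8 holes -> [(3, 1), (3, 6), (3, 9), (3, 14), (6, 3), (6, 4), (6, 11), (6, 12)]
Holes: [(3, 1), (3, 6), (3, 9), (3, 14), (6, 3), (6, 4), (6, 11), (6, 12)]

Answer: yes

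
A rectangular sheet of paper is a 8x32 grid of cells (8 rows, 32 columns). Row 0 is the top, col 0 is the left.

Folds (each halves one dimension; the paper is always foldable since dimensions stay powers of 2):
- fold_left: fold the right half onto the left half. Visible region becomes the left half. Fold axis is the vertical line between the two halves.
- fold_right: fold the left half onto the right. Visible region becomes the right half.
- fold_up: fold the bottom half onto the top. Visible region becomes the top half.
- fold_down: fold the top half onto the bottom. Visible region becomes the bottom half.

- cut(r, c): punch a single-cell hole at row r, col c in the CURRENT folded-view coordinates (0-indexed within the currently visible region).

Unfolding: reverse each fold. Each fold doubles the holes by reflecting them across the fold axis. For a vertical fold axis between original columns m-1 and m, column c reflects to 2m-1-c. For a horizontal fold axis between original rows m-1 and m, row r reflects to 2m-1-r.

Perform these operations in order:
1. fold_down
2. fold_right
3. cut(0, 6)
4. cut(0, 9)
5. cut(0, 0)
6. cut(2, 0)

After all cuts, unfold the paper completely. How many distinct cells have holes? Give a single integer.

Op 1 fold_down: fold axis h@4; visible region now rows[4,8) x cols[0,32) = 4x32
Op 2 fold_right: fold axis v@16; visible region now rows[4,8) x cols[16,32) = 4x16
Op 3 cut(0, 6): punch at orig (4,22); cuts so far [(4, 22)]; region rows[4,8) x cols[16,32) = 4x16
Op 4 cut(0, 9): punch at orig (4,25); cuts so far [(4, 22), (4, 25)]; region rows[4,8) x cols[16,32) = 4x16
Op 5 cut(0, 0): punch at orig (4,16); cuts so far [(4, 16), (4, 22), (4, 25)]; region rows[4,8) x cols[16,32) = 4x16
Op 6 cut(2, 0): punch at orig (6,16); cuts so far [(4, 16), (4, 22), (4, 25), (6, 16)]; region rows[4,8) x cols[16,32) = 4x16
Unfold 1 (reflect across v@16): 8 holes -> [(4, 6), (4, 9), (4, 15), (4, 16), (4, 22), (4, 25), (6, 15), (6, 16)]
Unfold 2 (reflect across h@4): 16 holes -> [(1, 15), (1, 16), (3, 6), (3, 9), (3, 15), (3, 16), (3, 22), (3, 25), (4, 6), (4, 9), (4, 15), (4, 16), (4, 22), (4, 25), (6, 15), (6, 16)]

Answer: 16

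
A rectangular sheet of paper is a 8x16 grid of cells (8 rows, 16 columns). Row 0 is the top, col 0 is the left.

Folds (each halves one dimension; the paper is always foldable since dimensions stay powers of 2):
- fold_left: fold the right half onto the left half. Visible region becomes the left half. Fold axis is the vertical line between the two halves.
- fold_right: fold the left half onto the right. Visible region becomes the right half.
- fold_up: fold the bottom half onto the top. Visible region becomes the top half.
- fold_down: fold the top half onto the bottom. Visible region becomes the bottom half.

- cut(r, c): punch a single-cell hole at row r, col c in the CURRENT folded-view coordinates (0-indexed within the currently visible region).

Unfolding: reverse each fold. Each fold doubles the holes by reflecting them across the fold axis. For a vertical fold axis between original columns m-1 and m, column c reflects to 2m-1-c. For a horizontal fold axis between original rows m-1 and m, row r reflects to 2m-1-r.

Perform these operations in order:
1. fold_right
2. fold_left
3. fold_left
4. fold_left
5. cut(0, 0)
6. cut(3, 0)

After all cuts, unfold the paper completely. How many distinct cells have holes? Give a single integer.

Answer: 32

Derivation:
Op 1 fold_right: fold axis v@8; visible region now rows[0,8) x cols[8,16) = 8x8
Op 2 fold_left: fold axis v@12; visible region now rows[0,8) x cols[8,12) = 8x4
Op 3 fold_left: fold axis v@10; visible region now rows[0,8) x cols[8,10) = 8x2
Op 4 fold_left: fold axis v@9; visible region now rows[0,8) x cols[8,9) = 8x1
Op 5 cut(0, 0): punch at orig (0,8); cuts so far [(0, 8)]; region rows[0,8) x cols[8,9) = 8x1
Op 6 cut(3, 0): punch at orig (3,8); cuts so far [(0, 8), (3, 8)]; region rows[0,8) x cols[8,9) = 8x1
Unfold 1 (reflect across v@9): 4 holes -> [(0, 8), (0, 9), (3, 8), (3, 9)]
Unfold 2 (reflect across v@10): 8 holes -> [(0, 8), (0, 9), (0, 10), (0, 11), (3, 8), (3, 9), (3, 10), (3, 11)]
Unfold 3 (reflect across v@12): 16 holes -> [(0, 8), (0, 9), (0, 10), (0, 11), (0, 12), (0, 13), (0, 14), (0, 15), (3, 8), (3, 9), (3, 10), (3, 11), (3, 12), (3, 13), (3, 14), (3, 15)]
Unfold 4 (reflect across v@8): 32 holes -> [(0, 0), (0, 1), (0, 2), (0, 3), (0, 4), (0, 5), (0, 6), (0, 7), (0, 8), (0, 9), (0, 10), (0, 11), (0, 12), (0, 13), (0, 14), (0, 15), (3, 0), (3, 1), (3, 2), (3, 3), (3, 4), (3, 5), (3, 6), (3, 7), (3, 8), (3, 9), (3, 10), (3, 11), (3, 12), (3, 13), (3, 14), (3, 15)]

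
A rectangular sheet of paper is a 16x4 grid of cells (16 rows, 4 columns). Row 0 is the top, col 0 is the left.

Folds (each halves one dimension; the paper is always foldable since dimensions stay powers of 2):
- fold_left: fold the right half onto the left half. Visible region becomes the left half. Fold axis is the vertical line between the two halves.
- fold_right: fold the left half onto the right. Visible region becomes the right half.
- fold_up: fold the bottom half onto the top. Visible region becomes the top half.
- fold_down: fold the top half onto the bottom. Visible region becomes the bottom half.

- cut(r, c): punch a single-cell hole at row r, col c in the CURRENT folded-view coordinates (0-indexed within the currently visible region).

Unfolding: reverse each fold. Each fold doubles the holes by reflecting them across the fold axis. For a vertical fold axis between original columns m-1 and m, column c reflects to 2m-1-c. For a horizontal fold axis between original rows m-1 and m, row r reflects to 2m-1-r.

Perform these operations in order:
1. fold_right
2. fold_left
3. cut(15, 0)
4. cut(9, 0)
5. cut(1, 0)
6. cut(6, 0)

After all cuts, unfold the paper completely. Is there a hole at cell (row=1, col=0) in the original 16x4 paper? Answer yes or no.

Answer: yes

Derivation:
Op 1 fold_right: fold axis v@2; visible region now rows[0,16) x cols[2,4) = 16x2
Op 2 fold_left: fold axis v@3; visible region now rows[0,16) x cols[2,3) = 16x1
Op 3 cut(15, 0): punch at orig (15,2); cuts so far [(15, 2)]; region rows[0,16) x cols[2,3) = 16x1
Op 4 cut(9, 0): punch at orig (9,2); cuts so far [(9, 2), (15, 2)]; region rows[0,16) x cols[2,3) = 16x1
Op 5 cut(1, 0): punch at orig (1,2); cuts so far [(1, 2), (9, 2), (15, 2)]; region rows[0,16) x cols[2,3) = 16x1
Op 6 cut(6, 0): punch at orig (6,2); cuts so far [(1, 2), (6, 2), (9, 2), (15, 2)]; region rows[0,16) x cols[2,3) = 16x1
Unfold 1 (reflect across v@3): 8 holes -> [(1, 2), (1, 3), (6, 2), (6, 3), (9, 2), (9, 3), (15, 2), (15, 3)]
Unfold 2 (reflect across v@2): 16 holes -> [(1, 0), (1, 1), (1, 2), (1, 3), (6, 0), (6, 1), (6, 2), (6, 3), (9, 0), (9, 1), (9, 2), (9, 3), (15, 0), (15, 1), (15, 2), (15, 3)]
Holes: [(1, 0), (1, 1), (1, 2), (1, 3), (6, 0), (6, 1), (6, 2), (6, 3), (9, 0), (9, 1), (9, 2), (9, 3), (15, 0), (15, 1), (15, 2), (15, 3)]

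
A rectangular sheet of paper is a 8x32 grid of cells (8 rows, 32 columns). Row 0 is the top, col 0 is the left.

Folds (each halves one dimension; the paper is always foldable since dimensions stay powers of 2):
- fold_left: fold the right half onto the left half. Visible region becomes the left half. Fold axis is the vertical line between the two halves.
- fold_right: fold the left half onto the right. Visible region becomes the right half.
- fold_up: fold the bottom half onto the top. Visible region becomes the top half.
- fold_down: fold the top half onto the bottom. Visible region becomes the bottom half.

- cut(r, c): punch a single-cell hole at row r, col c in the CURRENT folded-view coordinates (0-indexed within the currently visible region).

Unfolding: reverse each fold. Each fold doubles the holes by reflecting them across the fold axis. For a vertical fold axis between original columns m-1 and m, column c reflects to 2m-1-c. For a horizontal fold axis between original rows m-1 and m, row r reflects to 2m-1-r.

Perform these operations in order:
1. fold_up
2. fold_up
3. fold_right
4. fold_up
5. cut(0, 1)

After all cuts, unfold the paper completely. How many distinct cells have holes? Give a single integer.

Op 1 fold_up: fold axis h@4; visible region now rows[0,4) x cols[0,32) = 4x32
Op 2 fold_up: fold axis h@2; visible region now rows[0,2) x cols[0,32) = 2x32
Op 3 fold_right: fold axis v@16; visible region now rows[0,2) x cols[16,32) = 2x16
Op 4 fold_up: fold axis h@1; visible region now rows[0,1) x cols[16,32) = 1x16
Op 5 cut(0, 1): punch at orig (0,17); cuts so far [(0, 17)]; region rows[0,1) x cols[16,32) = 1x16
Unfold 1 (reflect across h@1): 2 holes -> [(0, 17), (1, 17)]
Unfold 2 (reflect across v@16): 4 holes -> [(0, 14), (0, 17), (1, 14), (1, 17)]
Unfold 3 (reflect across h@2): 8 holes -> [(0, 14), (0, 17), (1, 14), (1, 17), (2, 14), (2, 17), (3, 14), (3, 17)]
Unfold 4 (reflect across h@4): 16 holes -> [(0, 14), (0, 17), (1, 14), (1, 17), (2, 14), (2, 17), (3, 14), (3, 17), (4, 14), (4, 17), (5, 14), (5, 17), (6, 14), (6, 17), (7, 14), (7, 17)]

Answer: 16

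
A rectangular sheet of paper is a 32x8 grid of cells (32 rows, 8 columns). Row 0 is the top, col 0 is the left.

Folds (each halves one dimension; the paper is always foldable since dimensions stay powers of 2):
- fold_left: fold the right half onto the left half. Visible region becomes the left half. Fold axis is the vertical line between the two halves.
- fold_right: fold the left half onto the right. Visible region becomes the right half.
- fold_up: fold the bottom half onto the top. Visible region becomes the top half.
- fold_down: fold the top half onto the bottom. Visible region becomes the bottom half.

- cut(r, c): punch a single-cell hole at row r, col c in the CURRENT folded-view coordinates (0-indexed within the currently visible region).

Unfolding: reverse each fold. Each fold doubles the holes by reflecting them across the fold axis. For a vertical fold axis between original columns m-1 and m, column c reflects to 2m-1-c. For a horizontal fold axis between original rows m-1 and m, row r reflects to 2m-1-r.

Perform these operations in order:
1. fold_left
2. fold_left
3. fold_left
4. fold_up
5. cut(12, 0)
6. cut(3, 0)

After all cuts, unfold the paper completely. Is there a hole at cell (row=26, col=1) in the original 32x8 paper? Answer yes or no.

Op 1 fold_left: fold axis v@4; visible region now rows[0,32) x cols[0,4) = 32x4
Op 2 fold_left: fold axis v@2; visible region now rows[0,32) x cols[0,2) = 32x2
Op 3 fold_left: fold axis v@1; visible region now rows[0,32) x cols[0,1) = 32x1
Op 4 fold_up: fold axis h@16; visible region now rows[0,16) x cols[0,1) = 16x1
Op 5 cut(12, 0): punch at orig (12,0); cuts so far [(12, 0)]; region rows[0,16) x cols[0,1) = 16x1
Op 6 cut(3, 0): punch at orig (3,0); cuts so far [(3, 0), (12, 0)]; region rows[0,16) x cols[0,1) = 16x1
Unfold 1 (reflect across h@16): 4 holes -> [(3, 0), (12, 0), (19, 0), (28, 0)]
Unfold 2 (reflect across v@1): 8 holes -> [(3, 0), (3, 1), (12, 0), (12, 1), (19, 0), (19, 1), (28, 0), (28, 1)]
Unfold 3 (reflect across v@2): 16 holes -> [(3, 0), (3, 1), (3, 2), (3, 3), (12, 0), (12, 1), (12, 2), (12, 3), (19, 0), (19, 1), (19, 2), (19, 3), (28, 0), (28, 1), (28, 2), (28, 3)]
Unfold 4 (reflect across v@4): 32 holes -> [(3, 0), (3, 1), (3, 2), (3, 3), (3, 4), (3, 5), (3, 6), (3, 7), (12, 0), (12, 1), (12, 2), (12, 3), (12, 4), (12, 5), (12, 6), (12, 7), (19, 0), (19, 1), (19, 2), (19, 3), (19, 4), (19, 5), (19, 6), (19, 7), (28, 0), (28, 1), (28, 2), (28, 3), (28, 4), (28, 5), (28, 6), (28, 7)]
Holes: [(3, 0), (3, 1), (3, 2), (3, 3), (3, 4), (3, 5), (3, 6), (3, 7), (12, 0), (12, 1), (12, 2), (12, 3), (12, 4), (12, 5), (12, 6), (12, 7), (19, 0), (19, 1), (19, 2), (19, 3), (19, 4), (19, 5), (19, 6), (19, 7), (28, 0), (28, 1), (28, 2), (28, 3), (28, 4), (28, 5), (28, 6), (28, 7)]

Answer: no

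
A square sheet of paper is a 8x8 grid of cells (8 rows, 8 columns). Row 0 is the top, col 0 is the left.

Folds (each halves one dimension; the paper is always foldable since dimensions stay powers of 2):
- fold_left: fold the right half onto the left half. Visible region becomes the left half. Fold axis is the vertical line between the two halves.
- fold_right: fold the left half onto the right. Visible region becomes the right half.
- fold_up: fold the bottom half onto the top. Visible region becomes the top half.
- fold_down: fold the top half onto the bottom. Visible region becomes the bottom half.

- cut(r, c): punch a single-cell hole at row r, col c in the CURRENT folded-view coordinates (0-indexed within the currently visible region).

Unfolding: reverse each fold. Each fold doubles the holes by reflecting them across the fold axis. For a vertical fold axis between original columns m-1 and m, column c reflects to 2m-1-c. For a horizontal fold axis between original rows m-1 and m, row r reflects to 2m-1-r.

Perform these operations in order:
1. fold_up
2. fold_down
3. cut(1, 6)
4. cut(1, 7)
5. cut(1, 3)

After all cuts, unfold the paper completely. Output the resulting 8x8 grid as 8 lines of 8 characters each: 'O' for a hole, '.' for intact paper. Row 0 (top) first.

Answer: ...O..OO
........
........
...O..OO
...O..OO
........
........
...O..OO

Derivation:
Op 1 fold_up: fold axis h@4; visible region now rows[0,4) x cols[0,8) = 4x8
Op 2 fold_down: fold axis h@2; visible region now rows[2,4) x cols[0,8) = 2x8
Op 3 cut(1, 6): punch at orig (3,6); cuts so far [(3, 6)]; region rows[2,4) x cols[0,8) = 2x8
Op 4 cut(1, 7): punch at orig (3,7); cuts so far [(3, 6), (3, 7)]; region rows[2,4) x cols[0,8) = 2x8
Op 5 cut(1, 3): punch at orig (3,3); cuts so far [(3, 3), (3, 6), (3, 7)]; region rows[2,4) x cols[0,8) = 2x8
Unfold 1 (reflect across h@2): 6 holes -> [(0, 3), (0, 6), (0, 7), (3, 3), (3, 6), (3, 7)]
Unfold 2 (reflect across h@4): 12 holes -> [(0, 3), (0, 6), (0, 7), (3, 3), (3, 6), (3, 7), (4, 3), (4, 6), (4, 7), (7, 3), (7, 6), (7, 7)]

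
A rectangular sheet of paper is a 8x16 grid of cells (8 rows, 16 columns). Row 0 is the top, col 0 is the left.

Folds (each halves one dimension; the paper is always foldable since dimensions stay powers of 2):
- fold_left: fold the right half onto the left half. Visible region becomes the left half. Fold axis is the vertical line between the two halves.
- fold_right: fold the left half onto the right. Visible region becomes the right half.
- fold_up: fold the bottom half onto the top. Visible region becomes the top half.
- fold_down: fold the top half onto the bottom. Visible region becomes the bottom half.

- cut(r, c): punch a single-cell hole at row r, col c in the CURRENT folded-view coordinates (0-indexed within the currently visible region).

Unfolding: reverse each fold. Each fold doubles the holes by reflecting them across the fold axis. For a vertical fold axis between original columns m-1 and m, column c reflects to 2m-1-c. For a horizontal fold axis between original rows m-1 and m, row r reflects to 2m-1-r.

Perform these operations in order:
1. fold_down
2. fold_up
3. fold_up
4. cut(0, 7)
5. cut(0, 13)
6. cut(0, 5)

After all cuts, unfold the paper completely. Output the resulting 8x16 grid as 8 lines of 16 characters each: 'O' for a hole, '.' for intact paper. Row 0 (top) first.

Answer: .....O.O.....O..
.....O.O.....O..
.....O.O.....O..
.....O.O.....O..
.....O.O.....O..
.....O.O.....O..
.....O.O.....O..
.....O.O.....O..

Derivation:
Op 1 fold_down: fold axis h@4; visible region now rows[4,8) x cols[0,16) = 4x16
Op 2 fold_up: fold axis h@6; visible region now rows[4,6) x cols[0,16) = 2x16
Op 3 fold_up: fold axis h@5; visible region now rows[4,5) x cols[0,16) = 1x16
Op 4 cut(0, 7): punch at orig (4,7); cuts so far [(4, 7)]; region rows[4,5) x cols[0,16) = 1x16
Op 5 cut(0, 13): punch at orig (4,13); cuts so far [(4, 7), (4, 13)]; region rows[4,5) x cols[0,16) = 1x16
Op 6 cut(0, 5): punch at orig (4,5); cuts so far [(4, 5), (4, 7), (4, 13)]; region rows[4,5) x cols[0,16) = 1x16
Unfold 1 (reflect across h@5): 6 holes -> [(4, 5), (4, 7), (4, 13), (5, 5), (5, 7), (5, 13)]
Unfold 2 (reflect across h@6): 12 holes -> [(4, 5), (4, 7), (4, 13), (5, 5), (5, 7), (5, 13), (6, 5), (6, 7), (6, 13), (7, 5), (7, 7), (7, 13)]
Unfold 3 (reflect across h@4): 24 holes -> [(0, 5), (0, 7), (0, 13), (1, 5), (1, 7), (1, 13), (2, 5), (2, 7), (2, 13), (3, 5), (3, 7), (3, 13), (4, 5), (4, 7), (4, 13), (5, 5), (5, 7), (5, 13), (6, 5), (6, 7), (6, 13), (7, 5), (7, 7), (7, 13)]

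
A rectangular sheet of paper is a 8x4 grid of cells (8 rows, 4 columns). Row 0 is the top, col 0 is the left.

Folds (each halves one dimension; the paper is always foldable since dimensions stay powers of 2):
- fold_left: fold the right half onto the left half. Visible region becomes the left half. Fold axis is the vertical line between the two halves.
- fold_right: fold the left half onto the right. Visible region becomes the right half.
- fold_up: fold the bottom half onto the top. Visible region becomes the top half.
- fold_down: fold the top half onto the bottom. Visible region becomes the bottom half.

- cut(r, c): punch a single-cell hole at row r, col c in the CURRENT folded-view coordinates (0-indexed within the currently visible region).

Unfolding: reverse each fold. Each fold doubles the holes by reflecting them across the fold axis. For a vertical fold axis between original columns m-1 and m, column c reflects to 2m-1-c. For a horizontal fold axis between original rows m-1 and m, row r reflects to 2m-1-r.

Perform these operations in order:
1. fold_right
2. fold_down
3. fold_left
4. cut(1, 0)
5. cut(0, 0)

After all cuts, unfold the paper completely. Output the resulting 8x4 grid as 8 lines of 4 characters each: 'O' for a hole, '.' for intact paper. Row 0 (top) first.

Op 1 fold_right: fold axis v@2; visible region now rows[0,8) x cols[2,4) = 8x2
Op 2 fold_down: fold axis h@4; visible region now rows[4,8) x cols[2,4) = 4x2
Op 3 fold_left: fold axis v@3; visible region now rows[4,8) x cols[2,3) = 4x1
Op 4 cut(1, 0): punch at orig (5,2); cuts so far [(5, 2)]; region rows[4,8) x cols[2,3) = 4x1
Op 5 cut(0, 0): punch at orig (4,2); cuts so far [(4, 2), (5, 2)]; region rows[4,8) x cols[2,3) = 4x1
Unfold 1 (reflect across v@3): 4 holes -> [(4, 2), (4, 3), (5, 2), (5, 3)]
Unfold 2 (reflect across h@4): 8 holes -> [(2, 2), (2, 3), (3, 2), (3, 3), (4, 2), (4, 3), (5, 2), (5, 3)]
Unfold 3 (reflect across v@2): 16 holes -> [(2, 0), (2, 1), (2, 2), (2, 3), (3, 0), (3, 1), (3, 2), (3, 3), (4, 0), (4, 1), (4, 2), (4, 3), (5, 0), (5, 1), (5, 2), (5, 3)]

Answer: ....
....
OOOO
OOOO
OOOO
OOOO
....
....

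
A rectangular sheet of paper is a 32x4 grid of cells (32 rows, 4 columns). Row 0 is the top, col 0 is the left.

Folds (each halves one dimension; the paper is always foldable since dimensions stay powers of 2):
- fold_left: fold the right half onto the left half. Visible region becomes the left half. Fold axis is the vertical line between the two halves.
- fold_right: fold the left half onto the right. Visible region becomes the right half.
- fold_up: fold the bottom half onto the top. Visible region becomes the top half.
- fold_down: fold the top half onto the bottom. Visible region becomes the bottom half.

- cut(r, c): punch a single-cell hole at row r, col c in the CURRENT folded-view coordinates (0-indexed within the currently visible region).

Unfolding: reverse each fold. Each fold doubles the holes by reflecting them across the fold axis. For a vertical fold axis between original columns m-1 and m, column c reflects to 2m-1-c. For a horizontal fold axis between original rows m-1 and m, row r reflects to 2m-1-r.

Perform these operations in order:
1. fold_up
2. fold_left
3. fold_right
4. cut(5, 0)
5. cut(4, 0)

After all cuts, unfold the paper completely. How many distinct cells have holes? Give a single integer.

Op 1 fold_up: fold axis h@16; visible region now rows[0,16) x cols[0,4) = 16x4
Op 2 fold_left: fold axis v@2; visible region now rows[0,16) x cols[0,2) = 16x2
Op 3 fold_right: fold axis v@1; visible region now rows[0,16) x cols[1,2) = 16x1
Op 4 cut(5, 0): punch at orig (5,1); cuts so far [(5, 1)]; region rows[0,16) x cols[1,2) = 16x1
Op 5 cut(4, 0): punch at orig (4,1); cuts so far [(4, 1), (5, 1)]; region rows[0,16) x cols[1,2) = 16x1
Unfold 1 (reflect across v@1): 4 holes -> [(4, 0), (4, 1), (5, 0), (5, 1)]
Unfold 2 (reflect across v@2): 8 holes -> [(4, 0), (4, 1), (4, 2), (4, 3), (5, 0), (5, 1), (5, 2), (5, 3)]
Unfold 3 (reflect across h@16): 16 holes -> [(4, 0), (4, 1), (4, 2), (4, 3), (5, 0), (5, 1), (5, 2), (5, 3), (26, 0), (26, 1), (26, 2), (26, 3), (27, 0), (27, 1), (27, 2), (27, 3)]

Answer: 16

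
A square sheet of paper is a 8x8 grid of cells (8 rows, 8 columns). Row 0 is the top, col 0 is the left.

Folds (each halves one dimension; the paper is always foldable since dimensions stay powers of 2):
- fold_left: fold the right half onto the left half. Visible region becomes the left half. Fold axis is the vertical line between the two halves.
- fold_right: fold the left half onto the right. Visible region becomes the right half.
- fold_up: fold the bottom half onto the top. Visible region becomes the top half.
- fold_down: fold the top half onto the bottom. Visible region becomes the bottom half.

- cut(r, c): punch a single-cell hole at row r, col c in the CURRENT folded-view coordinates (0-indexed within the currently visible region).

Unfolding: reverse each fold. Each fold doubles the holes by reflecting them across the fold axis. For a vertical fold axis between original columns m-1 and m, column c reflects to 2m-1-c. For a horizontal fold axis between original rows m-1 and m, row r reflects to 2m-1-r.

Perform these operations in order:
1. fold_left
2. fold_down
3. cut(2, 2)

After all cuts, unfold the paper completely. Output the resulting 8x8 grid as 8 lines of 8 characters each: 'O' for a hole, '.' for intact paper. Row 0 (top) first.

Answer: ........
..O..O..
........
........
........
........
..O..O..
........

Derivation:
Op 1 fold_left: fold axis v@4; visible region now rows[0,8) x cols[0,4) = 8x4
Op 2 fold_down: fold axis h@4; visible region now rows[4,8) x cols[0,4) = 4x4
Op 3 cut(2, 2): punch at orig (6,2); cuts so far [(6, 2)]; region rows[4,8) x cols[0,4) = 4x4
Unfold 1 (reflect across h@4): 2 holes -> [(1, 2), (6, 2)]
Unfold 2 (reflect across v@4): 4 holes -> [(1, 2), (1, 5), (6, 2), (6, 5)]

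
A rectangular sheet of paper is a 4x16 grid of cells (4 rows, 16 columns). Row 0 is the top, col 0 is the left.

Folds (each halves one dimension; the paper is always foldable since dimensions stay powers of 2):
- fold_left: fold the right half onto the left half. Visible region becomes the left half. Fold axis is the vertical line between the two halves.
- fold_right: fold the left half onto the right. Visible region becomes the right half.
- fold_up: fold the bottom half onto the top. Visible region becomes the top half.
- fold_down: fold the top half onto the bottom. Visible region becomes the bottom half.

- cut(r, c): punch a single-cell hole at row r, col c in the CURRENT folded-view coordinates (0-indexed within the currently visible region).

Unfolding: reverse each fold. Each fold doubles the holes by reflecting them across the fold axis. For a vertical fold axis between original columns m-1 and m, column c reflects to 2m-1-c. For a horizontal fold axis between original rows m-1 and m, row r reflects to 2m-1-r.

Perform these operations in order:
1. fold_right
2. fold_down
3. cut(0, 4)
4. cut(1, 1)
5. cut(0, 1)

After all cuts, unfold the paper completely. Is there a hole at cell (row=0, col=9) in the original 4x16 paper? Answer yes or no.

Op 1 fold_right: fold axis v@8; visible region now rows[0,4) x cols[8,16) = 4x8
Op 2 fold_down: fold axis h@2; visible region now rows[2,4) x cols[8,16) = 2x8
Op 3 cut(0, 4): punch at orig (2,12); cuts so far [(2, 12)]; region rows[2,4) x cols[8,16) = 2x8
Op 4 cut(1, 1): punch at orig (3,9); cuts so far [(2, 12), (3, 9)]; region rows[2,4) x cols[8,16) = 2x8
Op 5 cut(0, 1): punch at orig (2,9); cuts so far [(2, 9), (2, 12), (3, 9)]; region rows[2,4) x cols[8,16) = 2x8
Unfold 1 (reflect across h@2): 6 holes -> [(0, 9), (1, 9), (1, 12), (2, 9), (2, 12), (3, 9)]
Unfold 2 (reflect across v@8): 12 holes -> [(0, 6), (0, 9), (1, 3), (1, 6), (1, 9), (1, 12), (2, 3), (2, 6), (2, 9), (2, 12), (3, 6), (3, 9)]
Holes: [(0, 6), (0, 9), (1, 3), (1, 6), (1, 9), (1, 12), (2, 3), (2, 6), (2, 9), (2, 12), (3, 6), (3, 9)]

Answer: yes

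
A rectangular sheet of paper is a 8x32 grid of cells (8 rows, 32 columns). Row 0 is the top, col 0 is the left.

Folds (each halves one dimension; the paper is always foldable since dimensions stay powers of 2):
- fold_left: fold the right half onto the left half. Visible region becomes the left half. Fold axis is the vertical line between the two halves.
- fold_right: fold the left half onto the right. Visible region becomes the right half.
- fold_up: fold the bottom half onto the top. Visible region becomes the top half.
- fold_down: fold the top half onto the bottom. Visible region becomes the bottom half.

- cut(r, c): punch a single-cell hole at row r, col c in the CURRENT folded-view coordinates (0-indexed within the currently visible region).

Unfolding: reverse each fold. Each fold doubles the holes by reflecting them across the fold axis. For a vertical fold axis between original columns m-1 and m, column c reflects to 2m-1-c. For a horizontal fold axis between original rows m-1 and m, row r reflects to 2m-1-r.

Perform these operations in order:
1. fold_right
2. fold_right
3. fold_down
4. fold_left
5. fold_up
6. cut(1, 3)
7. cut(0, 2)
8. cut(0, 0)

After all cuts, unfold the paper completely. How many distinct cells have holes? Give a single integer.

Op 1 fold_right: fold axis v@16; visible region now rows[0,8) x cols[16,32) = 8x16
Op 2 fold_right: fold axis v@24; visible region now rows[0,8) x cols[24,32) = 8x8
Op 3 fold_down: fold axis h@4; visible region now rows[4,8) x cols[24,32) = 4x8
Op 4 fold_left: fold axis v@28; visible region now rows[4,8) x cols[24,28) = 4x4
Op 5 fold_up: fold axis h@6; visible region now rows[4,6) x cols[24,28) = 2x4
Op 6 cut(1, 3): punch at orig (5,27); cuts so far [(5, 27)]; region rows[4,6) x cols[24,28) = 2x4
Op 7 cut(0, 2): punch at orig (4,26); cuts so far [(4, 26), (5, 27)]; region rows[4,6) x cols[24,28) = 2x4
Op 8 cut(0, 0): punch at orig (4,24); cuts so far [(4, 24), (4, 26), (5, 27)]; region rows[4,6) x cols[24,28) = 2x4
Unfold 1 (reflect across h@6): 6 holes -> [(4, 24), (4, 26), (5, 27), (6, 27), (7, 24), (7, 26)]
Unfold 2 (reflect across v@28): 12 holes -> [(4, 24), (4, 26), (4, 29), (4, 31), (5, 27), (5, 28), (6, 27), (6, 28), (7, 24), (7, 26), (7, 29), (7, 31)]
Unfold 3 (reflect across h@4): 24 holes -> [(0, 24), (0, 26), (0, 29), (0, 31), (1, 27), (1, 28), (2, 27), (2, 28), (3, 24), (3, 26), (3, 29), (3, 31), (4, 24), (4, 26), (4, 29), (4, 31), (5, 27), (5, 28), (6, 27), (6, 28), (7, 24), (7, 26), (7, 29), (7, 31)]
Unfold 4 (reflect across v@24): 48 holes -> [(0, 16), (0, 18), (0, 21), (0, 23), (0, 24), (0, 26), (0, 29), (0, 31), (1, 19), (1, 20), (1, 27), (1, 28), (2, 19), (2, 20), (2, 27), (2, 28), (3, 16), (3, 18), (3, 21), (3, 23), (3, 24), (3, 26), (3, 29), (3, 31), (4, 16), (4, 18), (4, 21), (4, 23), (4, 24), (4, 26), (4, 29), (4, 31), (5, 19), (5, 20), (5, 27), (5, 28), (6, 19), (6, 20), (6, 27), (6, 28), (7, 16), (7, 18), (7, 21), (7, 23), (7, 24), (7, 26), (7, 29), (7, 31)]
Unfold 5 (reflect across v@16): 96 holes -> [(0, 0), (0, 2), (0, 5), (0, 7), (0, 8), (0, 10), (0, 13), (0, 15), (0, 16), (0, 18), (0, 21), (0, 23), (0, 24), (0, 26), (0, 29), (0, 31), (1, 3), (1, 4), (1, 11), (1, 12), (1, 19), (1, 20), (1, 27), (1, 28), (2, 3), (2, 4), (2, 11), (2, 12), (2, 19), (2, 20), (2, 27), (2, 28), (3, 0), (3, 2), (3, 5), (3, 7), (3, 8), (3, 10), (3, 13), (3, 15), (3, 16), (3, 18), (3, 21), (3, 23), (3, 24), (3, 26), (3, 29), (3, 31), (4, 0), (4, 2), (4, 5), (4, 7), (4, 8), (4, 10), (4, 13), (4, 15), (4, 16), (4, 18), (4, 21), (4, 23), (4, 24), (4, 26), (4, 29), (4, 31), (5, 3), (5, 4), (5, 11), (5, 12), (5, 19), (5, 20), (5, 27), (5, 28), (6, 3), (6, 4), (6, 11), (6, 12), (6, 19), (6, 20), (6, 27), (6, 28), (7, 0), (7, 2), (7, 5), (7, 7), (7, 8), (7, 10), (7, 13), (7, 15), (7, 16), (7, 18), (7, 21), (7, 23), (7, 24), (7, 26), (7, 29), (7, 31)]

Answer: 96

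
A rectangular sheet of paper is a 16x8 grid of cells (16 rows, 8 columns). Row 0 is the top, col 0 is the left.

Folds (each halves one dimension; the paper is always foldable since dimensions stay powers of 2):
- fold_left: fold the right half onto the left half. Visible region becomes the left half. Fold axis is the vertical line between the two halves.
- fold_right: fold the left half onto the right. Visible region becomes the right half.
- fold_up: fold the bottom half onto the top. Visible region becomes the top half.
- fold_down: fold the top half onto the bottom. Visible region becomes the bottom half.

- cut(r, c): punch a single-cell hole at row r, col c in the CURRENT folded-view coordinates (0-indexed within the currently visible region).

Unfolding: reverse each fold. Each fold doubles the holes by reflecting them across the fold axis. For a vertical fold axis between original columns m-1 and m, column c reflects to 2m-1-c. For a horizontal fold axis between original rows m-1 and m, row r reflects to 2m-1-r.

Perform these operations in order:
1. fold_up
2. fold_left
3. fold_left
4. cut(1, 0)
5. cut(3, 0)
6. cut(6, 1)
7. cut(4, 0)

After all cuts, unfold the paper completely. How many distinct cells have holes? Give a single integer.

Answer: 32

Derivation:
Op 1 fold_up: fold axis h@8; visible region now rows[0,8) x cols[0,8) = 8x8
Op 2 fold_left: fold axis v@4; visible region now rows[0,8) x cols[0,4) = 8x4
Op 3 fold_left: fold axis v@2; visible region now rows[0,8) x cols[0,2) = 8x2
Op 4 cut(1, 0): punch at orig (1,0); cuts so far [(1, 0)]; region rows[0,8) x cols[0,2) = 8x2
Op 5 cut(3, 0): punch at orig (3,0); cuts so far [(1, 0), (3, 0)]; region rows[0,8) x cols[0,2) = 8x2
Op 6 cut(6, 1): punch at orig (6,1); cuts so far [(1, 0), (3, 0), (6, 1)]; region rows[0,8) x cols[0,2) = 8x2
Op 7 cut(4, 0): punch at orig (4,0); cuts so far [(1, 0), (3, 0), (4, 0), (6, 1)]; region rows[0,8) x cols[0,2) = 8x2
Unfold 1 (reflect across v@2): 8 holes -> [(1, 0), (1, 3), (3, 0), (3, 3), (4, 0), (4, 3), (6, 1), (6, 2)]
Unfold 2 (reflect across v@4): 16 holes -> [(1, 0), (1, 3), (1, 4), (1, 7), (3, 0), (3, 3), (3, 4), (3, 7), (4, 0), (4, 3), (4, 4), (4, 7), (6, 1), (6, 2), (6, 5), (6, 6)]
Unfold 3 (reflect across h@8): 32 holes -> [(1, 0), (1, 3), (1, 4), (1, 7), (3, 0), (3, 3), (3, 4), (3, 7), (4, 0), (4, 3), (4, 4), (4, 7), (6, 1), (6, 2), (6, 5), (6, 6), (9, 1), (9, 2), (9, 5), (9, 6), (11, 0), (11, 3), (11, 4), (11, 7), (12, 0), (12, 3), (12, 4), (12, 7), (14, 0), (14, 3), (14, 4), (14, 7)]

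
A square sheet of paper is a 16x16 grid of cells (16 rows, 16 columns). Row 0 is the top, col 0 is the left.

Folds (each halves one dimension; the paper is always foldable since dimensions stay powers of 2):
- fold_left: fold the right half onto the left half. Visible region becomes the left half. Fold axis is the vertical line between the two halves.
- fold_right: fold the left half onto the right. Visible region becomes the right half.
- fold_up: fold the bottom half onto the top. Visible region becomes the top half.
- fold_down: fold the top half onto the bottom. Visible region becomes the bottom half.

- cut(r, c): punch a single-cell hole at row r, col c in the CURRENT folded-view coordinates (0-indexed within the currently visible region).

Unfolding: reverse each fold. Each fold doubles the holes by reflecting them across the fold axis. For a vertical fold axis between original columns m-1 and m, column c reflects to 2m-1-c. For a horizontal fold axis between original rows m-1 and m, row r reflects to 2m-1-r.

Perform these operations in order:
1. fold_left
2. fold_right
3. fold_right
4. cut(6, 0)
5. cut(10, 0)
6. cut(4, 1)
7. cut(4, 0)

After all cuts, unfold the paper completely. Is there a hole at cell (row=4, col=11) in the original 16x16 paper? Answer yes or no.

Op 1 fold_left: fold axis v@8; visible region now rows[0,16) x cols[0,8) = 16x8
Op 2 fold_right: fold axis v@4; visible region now rows[0,16) x cols[4,8) = 16x4
Op 3 fold_right: fold axis v@6; visible region now rows[0,16) x cols[6,8) = 16x2
Op 4 cut(6, 0): punch at orig (6,6); cuts so far [(6, 6)]; region rows[0,16) x cols[6,8) = 16x2
Op 5 cut(10, 0): punch at orig (10,6); cuts so far [(6, 6), (10, 6)]; region rows[0,16) x cols[6,8) = 16x2
Op 6 cut(4, 1): punch at orig (4,7); cuts so far [(4, 7), (6, 6), (10, 6)]; region rows[0,16) x cols[6,8) = 16x2
Op 7 cut(4, 0): punch at orig (4,6); cuts so far [(4, 6), (4, 7), (6, 6), (10, 6)]; region rows[0,16) x cols[6,8) = 16x2
Unfold 1 (reflect across v@6): 8 holes -> [(4, 4), (4, 5), (4, 6), (4, 7), (6, 5), (6, 6), (10, 5), (10, 6)]
Unfold 2 (reflect across v@4): 16 holes -> [(4, 0), (4, 1), (4, 2), (4, 3), (4, 4), (4, 5), (4, 6), (4, 7), (6, 1), (6, 2), (6, 5), (6, 6), (10, 1), (10, 2), (10, 5), (10, 6)]
Unfold 3 (reflect across v@8): 32 holes -> [(4, 0), (4, 1), (4, 2), (4, 3), (4, 4), (4, 5), (4, 6), (4, 7), (4, 8), (4, 9), (4, 10), (4, 11), (4, 12), (4, 13), (4, 14), (4, 15), (6, 1), (6, 2), (6, 5), (6, 6), (6, 9), (6, 10), (6, 13), (6, 14), (10, 1), (10, 2), (10, 5), (10, 6), (10, 9), (10, 10), (10, 13), (10, 14)]
Holes: [(4, 0), (4, 1), (4, 2), (4, 3), (4, 4), (4, 5), (4, 6), (4, 7), (4, 8), (4, 9), (4, 10), (4, 11), (4, 12), (4, 13), (4, 14), (4, 15), (6, 1), (6, 2), (6, 5), (6, 6), (6, 9), (6, 10), (6, 13), (6, 14), (10, 1), (10, 2), (10, 5), (10, 6), (10, 9), (10, 10), (10, 13), (10, 14)]

Answer: yes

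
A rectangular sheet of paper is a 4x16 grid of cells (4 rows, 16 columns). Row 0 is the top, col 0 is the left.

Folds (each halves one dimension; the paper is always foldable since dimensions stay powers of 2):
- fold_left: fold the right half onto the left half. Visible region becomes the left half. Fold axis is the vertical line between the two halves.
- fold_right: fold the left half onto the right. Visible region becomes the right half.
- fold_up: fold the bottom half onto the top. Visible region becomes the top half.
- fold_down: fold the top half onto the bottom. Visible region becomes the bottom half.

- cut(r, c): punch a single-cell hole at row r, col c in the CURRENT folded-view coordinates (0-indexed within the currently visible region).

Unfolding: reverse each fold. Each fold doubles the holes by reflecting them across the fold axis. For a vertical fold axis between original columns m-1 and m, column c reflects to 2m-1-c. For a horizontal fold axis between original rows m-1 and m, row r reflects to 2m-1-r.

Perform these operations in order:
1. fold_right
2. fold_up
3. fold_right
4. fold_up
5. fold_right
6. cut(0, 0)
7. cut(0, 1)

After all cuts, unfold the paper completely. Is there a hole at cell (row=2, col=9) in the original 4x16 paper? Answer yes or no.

Op 1 fold_right: fold axis v@8; visible region now rows[0,4) x cols[8,16) = 4x8
Op 2 fold_up: fold axis h@2; visible region now rows[0,2) x cols[8,16) = 2x8
Op 3 fold_right: fold axis v@12; visible region now rows[0,2) x cols[12,16) = 2x4
Op 4 fold_up: fold axis h@1; visible region now rows[0,1) x cols[12,16) = 1x4
Op 5 fold_right: fold axis v@14; visible region now rows[0,1) x cols[14,16) = 1x2
Op 6 cut(0, 0): punch at orig (0,14); cuts so far [(0, 14)]; region rows[0,1) x cols[14,16) = 1x2
Op 7 cut(0, 1): punch at orig (0,15); cuts so far [(0, 14), (0, 15)]; region rows[0,1) x cols[14,16) = 1x2
Unfold 1 (reflect across v@14): 4 holes -> [(0, 12), (0, 13), (0, 14), (0, 15)]
Unfold 2 (reflect across h@1): 8 holes -> [(0, 12), (0, 13), (0, 14), (0, 15), (1, 12), (1, 13), (1, 14), (1, 15)]
Unfold 3 (reflect across v@12): 16 holes -> [(0, 8), (0, 9), (0, 10), (0, 11), (0, 12), (0, 13), (0, 14), (0, 15), (1, 8), (1, 9), (1, 10), (1, 11), (1, 12), (1, 13), (1, 14), (1, 15)]
Unfold 4 (reflect across h@2): 32 holes -> [(0, 8), (0, 9), (0, 10), (0, 11), (0, 12), (0, 13), (0, 14), (0, 15), (1, 8), (1, 9), (1, 10), (1, 11), (1, 12), (1, 13), (1, 14), (1, 15), (2, 8), (2, 9), (2, 10), (2, 11), (2, 12), (2, 13), (2, 14), (2, 15), (3, 8), (3, 9), (3, 10), (3, 11), (3, 12), (3, 13), (3, 14), (3, 15)]
Unfold 5 (reflect across v@8): 64 holes -> [(0, 0), (0, 1), (0, 2), (0, 3), (0, 4), (0, 5), (0, 6), (0, 7), (0, 8), (0, 9), (0, 10), (0, 11), (0, 12), (0, 13), (0, 14), (0, 15), (1, 0), (1, 1), (1, 2), (1, 3), (1, 4), (1, 5), (1, 6), (1, 7), (1, 8), (1, 9), (1, 10), (1, 11), (1, 12), (1, 13), (1, 14), (1, 15), (2, 0), (2, 1), (2, 2), (2, 3), (2, 4), (2, 5), (2, 6), (2, 7), (2, 8), (2, 9), (2, 10), (2, 11), (2, 12), (2, 13), (2, 14), (2, 15), (3, 0), (3, 1), (3, 2), (3, 3), (3, 4), (3, 5), (3, 6), (3, 7), (3, 8), (3, 9), (3, 10), (3, 11), (3, 12), (3, 13), (3, 14), (3, 15)]
Holes: [(0, 0), (0, 1), (0, 2), (0, 3), (0, 4), (0, 5), (0, 6), (0, 7), (0, 8), (0, 9), (0, 10), (0, 11), (0, 12), (0, 13), (0, 14), (0, 15), (1, 0), (1, 1), (1, 2), (1, 3), (1, 4), (1, 5), (1, 6), (1, 7), (1, 8), (1, 9), (1, 10), (1, 11), (1, 12), (1, 13), (1, 14), (1, 15), (2, 0), (2, 1), (2, 2), (2, 3), (2, 4), (2, 5), (2, 6), (2, 7), (2, 8), (2, 9), (2, 10), (2, 11), (2, 12), (2, 13), (2, 14), (2, 15), (3, 0), (3, 1), (3, 2), (3, 3), (3, 4), (3, 5), (3, 6), (3, 7), (3, 8), (3, 9), (3, 10), (3, 11), (3, 12), (3, 13), (3, 14), (3, 15)]

Answer: yes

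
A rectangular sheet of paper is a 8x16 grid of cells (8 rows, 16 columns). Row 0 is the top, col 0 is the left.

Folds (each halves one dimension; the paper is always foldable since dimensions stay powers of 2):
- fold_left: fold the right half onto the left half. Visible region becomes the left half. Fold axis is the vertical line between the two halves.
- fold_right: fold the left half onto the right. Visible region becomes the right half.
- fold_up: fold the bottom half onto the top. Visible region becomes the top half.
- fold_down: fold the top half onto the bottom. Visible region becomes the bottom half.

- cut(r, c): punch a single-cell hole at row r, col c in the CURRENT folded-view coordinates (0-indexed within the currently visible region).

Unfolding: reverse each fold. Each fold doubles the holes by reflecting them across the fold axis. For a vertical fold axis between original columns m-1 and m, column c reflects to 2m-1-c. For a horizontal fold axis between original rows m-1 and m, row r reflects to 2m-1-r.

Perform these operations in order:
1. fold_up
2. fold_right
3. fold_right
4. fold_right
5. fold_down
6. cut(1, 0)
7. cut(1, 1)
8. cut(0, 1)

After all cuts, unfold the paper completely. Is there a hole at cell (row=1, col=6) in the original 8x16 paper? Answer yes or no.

Op 1 fold_up: fold axis h@4; visible region now rows[0,4) x cols[0,16) = 4x16
Op 2 fold_right: fold axis v@8; visible region now rows[0,4) x cols[8,16) = 4x8
Op 3 fold_right: fold axis v@12; visible region now rows[0,4) x cols[12,16) = 4x4
Op 4 fold_right: fold axis v@14; visible region now rows[0,4) x cols[14,16) = 4x2
Op 5 fold_down: fold axis h@2; visible region now rows[2,4) x cols[14,16) = 2x2
Op 6 cut(1, 0): punch at orig (3,14); cuts so far [(3, 14)]; region rows[2,4) x cols[14,16) = 2x2
Op 7 cut(1, 1): punch at orig (3,15); cuts so far [(3, 14), (3, 15)]; region rows[2,4) x cols[14,16) = 2x2
Op 8 cut(0, 1): punch at orig (2,15); cuts so far [(2, 15), (3, 14), (3, 15)]; region rows[2,4) x cols[14,16) = 2x2
Unfold 1 (reflect across h@2): 6 holes -> [(0, 14), (0, 15), (1, 15), (2, 15), (3, 14), (3, 15)]
Unfold 2 (reflect across v@14): 12 holes -> [(0, 12), (0, 13), (0, 14), (0, 15), (1, 12), (1, 15), (2, 12), (2, 15), (3, 12), (3, 13), (3, 14), (3, 15)]
Unfold 3 (reflect across v@12): 24 holes -> [(0, 8), (0, 9), (0, 10), (0, 11), (0, 12), (0, 13), (0, 14), (0, 15), (1, 8), (1, 11), (1, 12), (1, 15), (2, 8), (2, 11), (2, 12), (2, 15), (3, 8), (3, 9), (3, 10), (3, 11), (3, 12), (3, 13), (3, 14), (3, 15)]
Unfold 4 (reflect across v@8): 48 holes -> [(0, 0), (0, 1), (0, 2), (0, 3), (0, 4), (0, 5), (0, 6), (0, 7), (0, 8), (0, 9), (0, 10), (0, 11), (0, 12), (0, 13), (0, 14), (0, 15), (1, 0), (1, 3), (1, 4), (1, 7), (1, 8), (1, 11), (1, 12), (1, 15), (2, 0), (2, 3), (2, 4), (2, 7), (2, 8), (2, 11), (2, 12), (2, 15), (3, 0), (3, 1), (3, 2), (3, 3), (3, 4), (3, 5), (3, 6), (3, 7), (3, 8), (3, 9), (3, 10), (3, 11), (3, 12), (3, 13), (3, 14), (3, 15)]
Unfold 5 (reflect across h@4): 96 holes -> [(0, 0), (0, 1), (0, 2), (0, 3), (0, 4), (0, 5), (0, 6), (0, 7), (0, 8), (0, 9), (0, 10), (0, 11), (0, 12), (0, 13), (0, 14), (0, 15), (1, 0), (1, 3), (1, 4), (1, 7), (1, 8), (1, 11), (1, 12), (1, 15), (2, 0), (2, 3), (2, 4), (2, 7), (2, 8), (2, 11), (2, 12), (2, 15), (3, 0), (3, 1), (3, 2), (3, 3), (3, 4), (3, 5), (3, 6), (3, 7), (3, 8), (3, 9), (3, 10), (3, 11), (3, 12), (3, 13), (3, 14), (3, 15), (4, 0), (4, 1), (4, 2), (4, 3), (4, 4), (4, 5), (4, 6), (4, 7), (4, 8), (4, 9), (4, 10), (4, 11), (4, 12), (4, 13), (4, 14), (4, 15), (5, 0), (5, 3), (5, 4), (5, 7), (5, 8), (5, 11), (5, 12), (5, 15), (6, 0), (6, 3), (6, 4), (6, 7), (6, 8), (6, 11), (6, 12), (6, 15), (7, 0), (7, 1), (7, 2), (7, 3), (7, 4), (7, 5), (7, 6), (7, 7), (7, 8), (7, 9), (7, 10), (7, 11), (7, 12), (7, 13), (7, 14), (7, 15)]
Holes: [(0, 0), (0, 1), (0, 2), (0, 3), (0, 4), (0, 5), (0, 6), (0, 7), (0, 8), (0, 9), (0, 10), (0, 11), (0, 12), (0, 13), (0, 14), (0, 15), (1, 0), (1, 3), (1, 4), (1, 7), (1, 8), (1, 11), (1, 12), (1, 15), (2, 0), (2, 3), (2, 4), (2, 7), (2, 8), (2, 11), (2, 12), (2, 15), (3, 0), (3, 1), (3, 2), (3, 3), (3, 4), (3, 5), (3, 6), (3, 7), (3, 8), (3, 9), (3, 10), (3, 11), (3, 12), (3, 13), (3, 14), (3, 15), (4, 0), (4, 1), (4, 2), (4, 3), (4, 4), (4, 5), (4, 6), (4, 7), (4, 8), (4, 9), (4, 10), (4, 11), (4, 12), (4, 13), (4, 14), (4, 15), (5, 0), (5, 3), (5, 4), (5, 7), (5, 8), (5, 11), (5, 12), (5, 15), (6, 0), (6, 3), (6, 4), (6, 7), (6, 8), (6, 11), (6, 12), (6, 15), (7, 0), (7, 1), (7, 2), (7, 3), (7, 4), (7, 5), (7, 6), (7, 7), (7, 8), (7, 9), (7, 10), (7, 11), (7, 12), (7, 13), (7, 14), (7, 15)]

Answer: no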